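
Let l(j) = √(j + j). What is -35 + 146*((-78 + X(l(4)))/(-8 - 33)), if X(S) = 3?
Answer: 9515/41 ≈ 232.07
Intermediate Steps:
l(j) = √2*√j (l(j) = √(2*j) = √2*√j)
-35 + 146*((-78 + X(l(4)))/(-8 - 33)) = -35 + 146*((-78 + 3)/(-8 - 33)) = -35 + 146*(-75/(-41)) = -35 + 146*(-75*(-1/41)) = -35 + 146*(75/41) = -35 + 10950/41 = 9515/41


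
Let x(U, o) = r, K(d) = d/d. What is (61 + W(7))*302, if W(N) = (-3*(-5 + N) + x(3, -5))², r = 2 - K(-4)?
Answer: 25972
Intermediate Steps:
K(d) = 1
r = 1 (r = 2 - 1*1 = 2 - 1 = 1)
x(U, o) = 1
W(N) = (16 - 3*N)² (W(N) = (-3*(-5 + N) + 1)² = ((15 - 3*N) + 1)² = (16 - 3*N)²)
(61 + W(7))*302 = (61 + (-16 + 3*7)²)*302 = (61 + (-16 + 21)²)*302 = (61 + 5²)*302 = (61 + 25)*302 = 86*302 = 25972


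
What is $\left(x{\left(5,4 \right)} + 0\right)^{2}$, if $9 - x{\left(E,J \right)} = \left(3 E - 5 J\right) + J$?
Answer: $100$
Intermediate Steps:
$x{\left(E,J \right)} = 9 - 3 E + 4 J$ ($x{\left(E,J \right)} = 9 - \left(\left(3 E - 5 J\right) + J\right) = 9 - \left(\left(- 5 J + 3 E\right) + J\right) = 9 - \left(- 4 J + 3 E\right) = 9 - 3 E + 4 J$)
$\left(x{\left(5,4 \right)} + 0\right)^{2} = \left(\left(9 - 15 + 4 \cdot 4\right) + 0\right)^{2} = \left(\left(9 - 15 + 16\right) + 0\right)^{2} = \left(10 + 0\right)^{2} = 10^{2} = 100$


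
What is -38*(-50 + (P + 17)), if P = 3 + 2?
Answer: 1064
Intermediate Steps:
P = 5
-38*(-50 + (P + 17)) = -38*(-50 + (5 + 17)) = -38*(-50 + 22) = -38*(-28) = 1064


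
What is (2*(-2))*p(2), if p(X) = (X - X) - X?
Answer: 8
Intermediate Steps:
p(X) = -X (p(X) = 0 - X = -X)
(2*(-2))*p(2) = (2*(-2))*(-1*2) = -4*(-2) = 8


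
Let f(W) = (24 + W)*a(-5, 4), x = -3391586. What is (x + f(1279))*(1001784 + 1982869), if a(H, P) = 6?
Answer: -10099373312504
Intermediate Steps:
f(W) = 144 + 6*W (f(W) = (24 + W)*6 = 144 + 6*W)
(x + f(1279))*(1001784 + 1982869) = (-3391586 + (144 + 6*1279))*(1001784 + 1982869) = (-3391586 + (144 + 7674))*2984653 = (-3391586 + 7818)*2984653 = -3383768*2984653 = -10099373312504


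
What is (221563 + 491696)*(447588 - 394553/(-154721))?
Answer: 49394367977505759/154721 ≈ 3.1925e+11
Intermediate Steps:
(221563 + 491696)*(447588 - 394553/(-154721)) = 713259*(447588 - 394553*(-1/154721)) = 713259*(447588 + 394553/154721) = 713259*(69251657501/154721) = 49394367977505759/154721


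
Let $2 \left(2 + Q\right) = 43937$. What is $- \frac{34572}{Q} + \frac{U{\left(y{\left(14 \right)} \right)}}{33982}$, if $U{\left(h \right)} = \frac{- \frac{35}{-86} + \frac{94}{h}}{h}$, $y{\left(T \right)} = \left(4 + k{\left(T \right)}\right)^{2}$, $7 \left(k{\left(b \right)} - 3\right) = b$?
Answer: $- \frac{1325780928653941}{842380461260676} \approx -1.5739$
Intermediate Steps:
$Q = \frac{43933}{2}$ ($Q = -2 + \frac{1}{2} \cdot 43937 = -2 + \frac{43937}{2} = \frac{43933}{2} \approx 21967.0$)
$k{\left(b \right)} = 3 + \frac{b}{7}$
$y{\left(T \right)} = \left(7 + \frac{T}{7}\right)^{2}$ ($y{\left(T \right)} = \left(4 + \left(3 + \frac{T}{7}\right)\right)^{2} = \left(7 + \frac{T}{7}\right)^{2}$)
$U{\left(h \right)} = \frac{\frac{35}{86} + \frac{94}{h}}{h}$ ($U{\left(h \right)} = \frac{\left(-35\right) \left(- \frac{1}{86}\right) + \frac{94}{h}}{h} = \frac{\frac{35}{86} + \frac{94}{h}}{h}$)
$- \frac{34572}{Q} + \frac{U{\left(y{\left(14 \right)} \right)}}{33982} = - \frac{34572}{\frac{43933}{2}} + \frac{\frac{1}{86} \frac{1}{\frac{1}{2401} \left(49 + 14\right)^{4}} \left(8084 + 35 \frac{\left(49 + 14\right)^{2}}{49}\right)}{33982} = \left(-34572\right) \frac{2}{43933} + \frac{8084 + 35 \frac{63^{2}}{49}}{86 \cdot 6561} \cdot \frac{1}{33982} = - \frac{69144}{43933} + \frac{8084 + 35 \cdot \frac{1}{49} \cdot 3969}{86 \cdot 6561} \cdot \frac{1}{33982} = - \frac{69144}{43933} + \frac{8084 + 35 \cdot 81}{86 \cdot 6561} \cdot \frac{1}{33982} = - \frac{69144}{43933} + \frac{1}{86} \cdot \frac{1}{6561} \left(8084 + 2835\right) \frac{1}{33982} = - \frac{69144}{43933} + \frac{1}{86} \cdot \frac{1}{6561} \cdot 10919 \cdot \frac{1}{33982} = - \frac{69144}{43933} + \frac{10919}{564246} \cdot \frac{1}{33982} = - \frac{69144}{43933} + \frac{10919}{19174207572} = - \frac{1325780928653941}{842380461260676}$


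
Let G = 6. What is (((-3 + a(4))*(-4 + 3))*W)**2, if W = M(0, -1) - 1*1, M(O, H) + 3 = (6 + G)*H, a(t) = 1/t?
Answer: 1936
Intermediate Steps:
M(O, H) = -3 + 12*H (M(O, H) = -3 + (6 + 6)*H = -3 + 12*H)
W = -16 (W = (-3 + 12*(-1)) - 1*1 = (-3 - 12) - 1 = -15 - 1 = -16)
(((-3 + a(4))*(-4 + 3))*W)**2 = (((-3 + 1/4)*(-4 + 3))*(-16))**2 = (((-3 + 1/4)*(-1))*(-16))**2 = (-11/4*(-1)*(-16))**2 = ((11/4)*(-16))**2 = (-44)**2 = 1936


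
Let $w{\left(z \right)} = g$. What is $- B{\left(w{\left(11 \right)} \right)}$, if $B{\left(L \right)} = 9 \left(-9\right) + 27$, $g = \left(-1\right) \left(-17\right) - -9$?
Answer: $54$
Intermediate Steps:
$g = 26$ ($g = 17 + 9 = 26$)
$w{\left(z \right)} = 26$
$B{\left(L \right)} = -54$ ($B{\left(L \right)} = -81 + 27 = -54$)
$- B{\left(w{\left(11 \right)} \right)} = \left(-1\right) \left(-54\right) = 54$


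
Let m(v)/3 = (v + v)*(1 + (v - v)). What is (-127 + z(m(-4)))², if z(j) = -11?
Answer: 19044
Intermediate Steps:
m(v) = 6*v (m(v) = 3*((v + v)*(1 + (v - v))) = 3*((2*v)*(1 + 0)) = 3*((2*v)*1) = 3*(2*v) = 6*v)
(-127 + z(m(-4)))² = (-127 - 11)² = (-138)² = 19044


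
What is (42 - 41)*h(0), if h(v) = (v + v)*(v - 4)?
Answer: 0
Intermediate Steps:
h(v) = 2*v*(-4 + v) (h(v) = (2*v)*(-4 + v) = 2*v*(-4 + v))
(42 - 41)*h(0) = (42 - 41)*(2*0*(-4 + 0)) = 1*(2*0*(-4)) = 1*0 = 0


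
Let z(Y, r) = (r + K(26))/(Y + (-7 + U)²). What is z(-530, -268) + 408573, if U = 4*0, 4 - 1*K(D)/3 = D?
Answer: 196523947/481 ≈ 4.0857e+5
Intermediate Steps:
K(D) = 12 - 3*D
U = 0
z(Y, r) = (-66 + r)/(49 + Y) (z(Y, r) = (r + (12 - 3*26))/(Y + (-7 + 0)²) = (r + (12 - 78))/(Y + (-7)²) = (r - 66)/(Y + 49) = (-66 + r)/(49 + Y))
z(-530, -268) + 408573 = (-66 - 268)/(49 - 530) + 408573 = -334/(-481) + 408573 = -1/481*(-334) + 408573 = 334/481 + 408573 = 196523947/481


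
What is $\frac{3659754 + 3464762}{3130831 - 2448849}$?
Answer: $\frac{508894}{48713} \approx 10.447$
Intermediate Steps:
$\frac{3659754 + 3464762}{3130831 - 2448849} = \frac{7124516}{681982} = 7124516 \cdot \frac{1}{681982} = \frac{508894}{48713}$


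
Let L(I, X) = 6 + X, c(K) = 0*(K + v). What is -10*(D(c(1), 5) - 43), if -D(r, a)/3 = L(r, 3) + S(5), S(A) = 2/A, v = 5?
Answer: 712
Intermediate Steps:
c(K) = 0 (c(K) = 0*(K + 5) = 0*(5 + K) = 0)
D(r, a) = -141/5 (D(r, a) = -3*((6 + 3) + 2/5) = -3*(9 + 2*(1/5)) = -3*(9 + 2/5) = -3*47/5 = -141/5)
-10*(D(c(1), 5) - 43) = -10*(-141/5 - 43) = -10*(-356/5) = 712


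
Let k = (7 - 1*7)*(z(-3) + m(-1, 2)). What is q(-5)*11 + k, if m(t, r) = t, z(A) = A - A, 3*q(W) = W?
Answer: -55/3 ≈ -18.333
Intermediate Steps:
q(W) = W/3
z(A) = 0
k = 0 (k = (7 - 1*7)*(0 - 1) = (7 - 7)*(-1) = 0*(-1) = 0)
q(-5)*11 + k = ((1/3)*(-5))*11 + 0 = -5/3*11 + 0 = -55/3 + 0 = -55/3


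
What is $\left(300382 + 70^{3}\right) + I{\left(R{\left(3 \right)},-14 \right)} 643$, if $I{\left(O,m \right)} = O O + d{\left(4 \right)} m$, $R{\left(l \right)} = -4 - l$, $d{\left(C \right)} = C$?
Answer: $638881$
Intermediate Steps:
$I{\left(O,m \right)} = O^{2} + 4 m$ ($I{\left(O,m \right)} = O O + 4 m = O^{2} + 4 m$)
$\left(300382 + 70^{3}\right) + I{\left(R{\left(3 \right)},-14 \right)} 643 = \left(300382 + 70^{3}\right) + \left(\left(-4 - 3\right)^{2} + 4 \left(-14\right)\right) 643 = \left(300382 + 343000\right) + \left(\left(-4 - 3\right)^{2} - 56\right) 643 = 643382 + \left(\left(-7\right)^{2} - 56\right) 643 = 643382 + \left(49 - 56\right) 643 = 643382 - 4501 = 638881$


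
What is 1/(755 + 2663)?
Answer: 1/3418 ≈ 0.00029257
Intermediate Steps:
1/(755 + 2663) = 1/3418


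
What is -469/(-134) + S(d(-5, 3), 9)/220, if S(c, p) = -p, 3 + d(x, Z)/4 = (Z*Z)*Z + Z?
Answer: 761/220 ≈ 3.4591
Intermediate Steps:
d(x, Z) = -12 + 4*Z + 4*Z**3 (d(x, Z) = -12 + 4*((Z*Z)*Z + Z) = -12 + 4*(Z**2*Z + Z) = -12 + 4*(Z**3 + Z) = -12 + 4*(Z + Z**3) = -12 + (4*Z + 4*Z**3) = -12 + 4*Z + 4*Z**3)
-469/(-134) + S(d(-5, 3), 9)/220 = -469/(-134) - 1*9/220 = -469*(-1/134) - 9*1/220 = 7/2 - 9/220 = 761/220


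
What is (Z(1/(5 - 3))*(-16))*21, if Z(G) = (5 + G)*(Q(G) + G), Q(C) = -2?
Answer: 2772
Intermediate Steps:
Z(G) = (-2 + G)*(5 + G) (Z(G) = (5 + G)*(-2 + G) = (-2 + G)*(5 + G))
(Z(1/(5 - 3))*(-16))*21 = ((-10 + (1/(5 - 3))² + 3/(5 - 3))*(-16))*21 = ((-10 + (1/2)² + 3/2)*(-16))*21 = ((-10 + (½)² + 3*(½))*(-16))*21 = ((-10 + ¼ + 3/2)*(-16))*21 = -33/4*(-16)*21 = 132*21 = 2772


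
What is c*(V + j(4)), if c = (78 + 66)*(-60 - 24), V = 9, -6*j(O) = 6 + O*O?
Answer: -64512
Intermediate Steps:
j(O) = -1 - O²/6 (j(O) = -(6 + O*O)/6 = -(6 + O²)/6 = -1 - O²/6)
c = -12096 (c = 144*(-84) = -12096)
c*(V + j(4)) = -12096*(9 + (-1 - ⅙*4²)) = -12096*(9 + (-1 - ⅙*16)) = -12096*(9 + (-1 - 8/3)) = -12096*(9 - 11/3) = -12096*16/3 = -64512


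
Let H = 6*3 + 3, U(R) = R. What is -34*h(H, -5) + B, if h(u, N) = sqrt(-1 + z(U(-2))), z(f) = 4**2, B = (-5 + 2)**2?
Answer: 9 - 34*sqrt(15) ≈ -122.68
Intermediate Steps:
B = 9 (B = (-3)**2 = 9)
z(f) = 16
H = 21 (H = 18 + 3 = 21)
h(u, N) = sqrt(15) (h(u, N) = sqrt(-1 + 16) = sqrt(15))
-34*h(H, -5) + B = -34*sqrt(15) + 9 = 9 - 34*sqrt(15)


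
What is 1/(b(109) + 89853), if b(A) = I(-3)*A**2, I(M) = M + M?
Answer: 1/18567 ≈ 5.3859e-5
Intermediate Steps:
I(M) = 2*M
b(A) = -6*A**2 (b(A) = (2*(-3))*A**2 = -6*A**2)
1/(b(109) + 89853) = 1/(-6*109**2 + 89853) = 1/(-6*11881 + 89853) = 1/(-71286 + 89853) = 1/18567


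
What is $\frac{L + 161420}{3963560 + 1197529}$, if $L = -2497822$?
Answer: $- \frac{2336402}{5161089} \approx -0.4527$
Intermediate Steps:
$\frac{L + 161420}{3963560 + 1197529} = \frac{-2497822 + 161420}{3963560 + 1197529} = - \frac{2336402}{5161089}$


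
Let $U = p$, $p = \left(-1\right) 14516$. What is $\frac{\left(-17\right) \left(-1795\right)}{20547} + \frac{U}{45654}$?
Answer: $\frac{182478593}{156342123} \approx 1.1672$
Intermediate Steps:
$p = -14516$
$U = -14516$
$\frac{\left(-17\right) \left(-1795\right)}{20547} + \frac{U}{45654} = \frac{\left(-17\right) \left(-1795\right)}{20547} - \frac{14516}{45654} = 30515 \cdot \frac{1}{20547} - \frac{7258}{22827} = \frac{30515}{20547} - \frac{7258}{22827} = \frac{182478593}{156342123}$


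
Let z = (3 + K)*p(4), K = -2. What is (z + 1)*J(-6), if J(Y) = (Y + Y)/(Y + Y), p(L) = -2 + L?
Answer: 3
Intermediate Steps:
J(Y) = 1 (J(Y) = (2*Y)/((2*Y)) = (2*Y)*(1/(2*Y)) = 1)
z = 2 (z = (3 - 2)*(-2 + 4) = 1*2 = 2)
(z + 1)*J(-6) = (2 + 1)*1 = 3*1 = 3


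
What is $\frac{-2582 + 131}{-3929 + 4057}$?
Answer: $- \frac{2451}{128} \approx -19.148$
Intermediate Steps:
$\frac{-2582 + 131}{-3929 + 4057} = - \frac{2451}{128}$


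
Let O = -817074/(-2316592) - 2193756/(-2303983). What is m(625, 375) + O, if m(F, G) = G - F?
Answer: -663691292139353/2668694292968 ≈ -248.70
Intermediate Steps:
O = 3482281102647/2668694292968 (O = -817074*(-1/2316592) - 2193756*(-1/2303983) = 408537/1158296 + 2193756/2303983 = 3482281102647/2668694292968 ≈ 1.3049)
m(625, 375) + O = (375 - 1*625) + 3482281102647/2668694292968 = (375 - 625) + 3482281102647/2668694292968 = -250 + 3482281102647/2668694292968 = -663691292139353/2668694292968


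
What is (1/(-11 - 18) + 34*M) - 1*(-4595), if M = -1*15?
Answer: 118464/29 ≈ 4085.0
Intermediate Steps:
M = -15
(1/(-11 - 18) + 34*M) - 1*(-4595) = (1/(-11 - 18) + 34*(-15)) - 1*(-4595) = (1/(-29) - 510) + 4595 = (-1/29 - 510) + 4595 = -14791/29 + 4595 = 118464/29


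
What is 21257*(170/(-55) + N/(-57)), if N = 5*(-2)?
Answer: -38857796/627 ≈ -61974.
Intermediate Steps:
N = -10
21257*(170/(-55) + N/(-57)) = 21257*(170/(-55) - 10/(-57)) = 21257*(170*(-1/55) - 10*(-1/57)) = 21257*(-34/11 + 10/57) = 21257*(-1828/627) = -38857796/627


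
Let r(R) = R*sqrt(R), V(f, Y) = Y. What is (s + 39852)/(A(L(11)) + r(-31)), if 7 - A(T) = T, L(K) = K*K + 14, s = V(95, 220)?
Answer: -5129216/46175 + 1242232*I*sqrt(31)/46175 ≈ -111.08 + 149.79*I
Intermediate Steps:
r(R) = R**(3/2)
s = 220
L(K) = 14 + K**2 (L(K) = K**2 + 14 = 14 + K**2)
A(T) = 7 - T
(s + 39852)/(A(L(11)) + r(-31)) = (220 + 39852)/((7 - (14 + 11**2)) + (-31)**(3/2)) = 40072/((7 - (14 + 121)) - 31*I*sqrt(31)) = 40072/((7 - 1*135) - 31*I*sqrt(31)) = 40072/((7 - 135) - 31*I*sqrt(31)) = 40072/(-128 - 31*I*sqrt(31))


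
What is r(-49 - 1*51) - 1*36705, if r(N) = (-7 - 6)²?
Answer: -36536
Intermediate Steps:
r(N) = 169 (r(N) = (-13)² = 169)
r(-49 - 1*51) - 1*36705 = 169 - 1*36705 = 169 - 36705 = -36536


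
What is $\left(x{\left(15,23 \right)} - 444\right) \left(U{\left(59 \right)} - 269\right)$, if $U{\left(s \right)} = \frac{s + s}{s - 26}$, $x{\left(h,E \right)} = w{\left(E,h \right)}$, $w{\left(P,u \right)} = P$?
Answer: $\frac{3687539}{33} \approx 1.1174 \cdot 10^{5}$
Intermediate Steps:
$x{\left(h,E \right)} = E$
$U{\left(s \right)} = \frac{2 s}{-26 + s}$
$\left(x{\left(15,23 \right)} - 444\right) \left(U{\left(59 \right)} - 269\right) = \left(23 - 444\right) \left(2 \cdot 59 \frac{1}{-26 + 59} - 269\right) = - 421 \left(2 \cdot 59 \cdot \frac{1}{33} - 269\right) = - 421 \left(\frac{118}{33} - 269\right) = \left(-421\right) \left(- \frac{8759}{33}\right) = \frac{3687539}{33}$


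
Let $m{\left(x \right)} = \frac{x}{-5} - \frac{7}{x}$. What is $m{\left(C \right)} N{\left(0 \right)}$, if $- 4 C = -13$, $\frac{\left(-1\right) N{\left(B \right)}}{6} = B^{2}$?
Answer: $0$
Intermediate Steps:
$N{\left(B \right)} = - 6 B^{2}$
$C = \frac{13}{4}$ ($C = \left(- \frac{1}{4}\right) \left(-13\right) = \frac{13}{4} \approx 3.25$)
$m{\left(x \right)} = - \frac{7}{x} - \frac{x}{5}$ ($m{\left(x \right)} = x \left(- \frac{1}{5}\right) - \frac{7}{x} = - \frac{x}{5} - \frac{7}{x} = - \frac{7}{x} - \frac{x}{5}$)
$m{\left(C \right)} N{\left(0 \right)} = \left(- \frac{7}{\frac{13}{4}} - \frac{13}{20}\right) \left(- 6 \cdot 0^{2}\right) = \left(\left(-7\right) \frac{4}{13} - \frac{13}{20}\right) \left(\left(-6\right) 0\right) = \left(- \frac{28}{13} - \frac{13}{20}\right) 0 = \left(- \frac{729}{260}\right) 0 = 0$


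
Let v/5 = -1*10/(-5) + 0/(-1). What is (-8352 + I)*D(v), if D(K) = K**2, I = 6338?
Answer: -201400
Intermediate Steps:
v = 10 (v = 5*(-1*10/(-5) + 0/(-1)) = 5*(-10*(-1/5) + 0*(-1)) = 5*(2 + 0) = 5*2 = 10)
(-8352 + I)*D(v) = (-8352 + 6338)*10**2 = -2014*100 = -201400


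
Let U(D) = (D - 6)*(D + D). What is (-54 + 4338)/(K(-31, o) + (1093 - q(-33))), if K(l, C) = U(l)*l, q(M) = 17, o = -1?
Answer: -238/3891 ≈ -0.061167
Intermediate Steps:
U(D) = 2*D*(-6 + D) (U(D) = (-6 + D)*(2*D) = 2*D*(-6 + D))
K(l, C) = 2*l²*(-6 + l) (K(l, C) = (2*l*(-6 + l))*l = 2*l²*(-6 + l))
(-54 + 4338)/(K(-31, o) + (1093 - q(-33))) = (-54 + 4338)/(2*(-31)²*(-6 - 31) + (1093 - 1*17)) = 4284/(2*961*(-37) + (1093 - 17)) = 4284/(-71114 + 1076) = 4284/(-70038) = 4284*(-1/70038) = -238/3891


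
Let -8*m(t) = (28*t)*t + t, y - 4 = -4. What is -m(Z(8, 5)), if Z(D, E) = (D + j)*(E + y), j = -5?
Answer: 6315/8 ≈ 789.38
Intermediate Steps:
y = 0 (y = 4 - 4 = 0)
Z(D, E) = E*(-5 + D) (Z(D, E) = (D - 5)*(E + 0) = (-5 + D)*E = E*(-5 + D))
m(t) = -7*t²/2 - t/8 (m(t) = -((28*t)*t + t)/8 = -(28*t² + t)/8 = -(t + 28*t²)/8 = -7*t²/2 - t/8)
-m(Z(8, 5)) = -(-1)*5*(-5 + 8)*(1 + 28*(5*(-5 + 8)))/8 = -(-1)*5*3*(1 + 28*(5*3))/8 = -(-1)*15*(1 + 28*15)/8 = -(-1)*15*(1 + 420)/8 = -(-1)*15*421/8 = -1*(-6315/8) = 6315/8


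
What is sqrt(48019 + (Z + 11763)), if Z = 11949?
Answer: sqrt(71731) ≈ 267.83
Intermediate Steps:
sqrt(48019 + (Z + 11763)) = sqrt(48019 + (11949 + 11763)) = sqrt(48019 + 23712) = sqrt(71731)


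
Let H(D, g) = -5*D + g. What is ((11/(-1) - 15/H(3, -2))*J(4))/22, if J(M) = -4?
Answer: 344/187 ≈ 1.8396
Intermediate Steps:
H(D, g) = g - 5*D
((11/(-1) - 15/H(3, -2))*J(4))/22 = ((11/(-1) - 15/(-2 - 5*3))*(-4))/22 = ((11*(-1) - 15/(-2 - 15))*(-4))*(1/22) = ((-11 - 15/(-17))*(-4))*(1/22) = ((-11 - 15*(-1/17))*(-4))*(1/22) = ((-11 + 15/17)*(-4))*(1/22) = -172/17*(-4)*(1/22) = (688/17)*(1/22) = 344/187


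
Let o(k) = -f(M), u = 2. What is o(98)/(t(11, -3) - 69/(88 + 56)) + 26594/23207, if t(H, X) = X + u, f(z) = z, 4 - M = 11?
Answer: -5909378/1647697 ≈ -3.5864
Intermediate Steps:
M = -7 (M = 4 - 1*11 = 4 - 11 = -7)
t(H, X) = 2 + X (t(H, X) = X + 2 = 2 + X)
o(k) = 7 (o(k) = -1*(-7) = 7)
o(98)/(t(11, -3) - 69/(88 + 56)) + 26594/23207 = 7/((2 - 3) - 69/(88 + 56)) + 26594/23207 = 7/(-1 - 69/144) + 26594*(1/23207) = 7/(-1 + (1/144)*(-69)) + 26594/23207 = 7/(-1 - 23/48) + 26594/23207 = 7/(-71/48) + 26594/23207 = 7*(-48/71) + 26594/23207 = -336/71 + 26594/23207 = -5909378/1647697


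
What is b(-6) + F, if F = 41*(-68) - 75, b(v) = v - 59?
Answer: -2928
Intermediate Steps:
b(v) = -59 + v
F = -2863 (F = -2788 - 75 = -2863)
b(-6) + F = (-59 - 6) - 2863 = -65 - 2863 = -2928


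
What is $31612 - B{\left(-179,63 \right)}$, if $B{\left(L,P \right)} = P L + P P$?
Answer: $38920$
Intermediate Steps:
$B{\left(L,P \right)} = P^{2} + L P$ ($B{\left(L,P \right)} = L P + P^{2} = P^{2} + L P$)
$31612 - B{\left(-179,63 \right)} = 31612 - 63 \left(-179 + 63\right) = 31612 - 63 \left(-116\right) = 31612 - -7308 = 31612 + 7308 = 38920$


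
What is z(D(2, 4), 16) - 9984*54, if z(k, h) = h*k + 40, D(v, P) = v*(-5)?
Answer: -539256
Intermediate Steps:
D(v, P) = -5*v
z(k, h) = 40 + h*k
z(D(2, 4), 16) - 9984*54 = (40 + 16*(-5*2)) - 9984*54 = (40 + 16*(-10)) - 1248*432 = (40 - 160) - 539136 = -120 - 539136 = -539256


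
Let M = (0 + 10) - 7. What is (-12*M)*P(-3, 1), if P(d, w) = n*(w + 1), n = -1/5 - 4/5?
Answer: 72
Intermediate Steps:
n = -1 (n = -1*⅕ - 4*⅕ = -⅕ - ⅘ = -1)
M = 3 (M = 10 - 7 = 3)
P(d, w) = -1 - w (P(d, w) = -(w + 1) = -(1 + w) = -1 - w)
(-12*M)*P(-3, 1) = (-12*3)*(-1 - 1*1) = -36*(-1 - 1) = -36*(-2) = 72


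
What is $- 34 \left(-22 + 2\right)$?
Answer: $680$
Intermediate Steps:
$- 34 \left(-22 + 2\right) = \left(-34\right) \left(-20\right) = 680$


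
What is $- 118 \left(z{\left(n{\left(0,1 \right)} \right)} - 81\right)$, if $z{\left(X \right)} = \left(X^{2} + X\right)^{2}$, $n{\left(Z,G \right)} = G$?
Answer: $9086$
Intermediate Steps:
$z{\left(X \right)} = \left(X + X^{2}\right)^{2}$
$- 118 \left(z{\left(n{\left(0,1 \right)} \right)} - 81\right) = - 118 \left(1^{2} \left(1 + 1\right)^{2} - 81\right) = - 118 \left(1 \cdot 2^{2} - 81\right) = - 118 \left(1 \cdot 4 - 81\right) = - 118 \left(4 - 81\right) = \left(-118\right) \left(-77\right) = 9086$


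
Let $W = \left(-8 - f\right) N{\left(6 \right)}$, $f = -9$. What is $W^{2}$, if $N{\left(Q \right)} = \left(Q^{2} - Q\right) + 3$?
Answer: $1089$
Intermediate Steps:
$N{\left(Q \right)} = 3 + Q^{2} - Q$
$W = 33$ ($W = \left(-8 - -9\right) \left(3 + 6^{2} - 6\right) = \left(-8 + 9\right) \left(3 + 36 - 6\right) = 1 \cdot 33 = 33$)
$W^{2} = 33^{2} = 1089$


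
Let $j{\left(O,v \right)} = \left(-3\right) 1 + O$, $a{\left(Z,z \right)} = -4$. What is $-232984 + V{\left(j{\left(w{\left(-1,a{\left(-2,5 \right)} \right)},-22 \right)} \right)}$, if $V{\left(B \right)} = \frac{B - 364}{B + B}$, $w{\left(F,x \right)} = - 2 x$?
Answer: $- \frac{2330199}{10} \approx -2.3302 \cdot 10^{5}$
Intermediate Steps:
$j{\left(O,v \right)} = -3 + O$
$V{\left(B \right)} = \frac{-364 + B}{2 B}$
$-232984 + V{\left(j{\left(w{\left(-1,a{\left(-2,5 \right)} \right)},-22 \right)} \right)} = -232984 + \frac{-364 - -5}{2 \left(-3 - -8\right)} = -232984 + \frac{-364 + \left(-3 + 8\right)}{2 \left(-3 + 8\right)} = -232984 + \frac{-364 + 5}{2 \cdot 5} = -232984 + \frac{1}{2} \cdot \frac{1}{5} \left(-359\right) = -232984 - \frac{359}{10} = - \frac{2330199}{10}$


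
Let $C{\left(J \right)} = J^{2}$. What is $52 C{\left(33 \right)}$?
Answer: $56628$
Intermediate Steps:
$52 C{\left(33 \right)} = 52 \cdot 33^{2} = 52 \cdot 1089 = 56628$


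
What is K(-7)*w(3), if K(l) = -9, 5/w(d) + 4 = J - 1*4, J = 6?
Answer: 45/2 ≈ 22.500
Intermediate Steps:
w(d) = -5/2 (w(d) = 5/(-4 + (6 - 1*4)) = 5/(-4 + (6 - 4)) = 5/(-4 + 2) = 5/(-2) = 5*(-½) = -5/2)
K(-7)*w(3) = -9*(-5/2) = 45/2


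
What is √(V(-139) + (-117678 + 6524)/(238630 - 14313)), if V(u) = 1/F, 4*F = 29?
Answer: I*√15132366946214/6505193 ≈ 0.59799*I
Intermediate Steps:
F = 29/4 (F = (¼)*29 = 29/4 ≈ 7.2500)
V(u) = 4/29 (V(u) = 1/(29/4) = 4/29)
√(V(-139) + (-117678 + 6524)/(238630 - 14313)) = √(4/29 + (-117678 + 6524)/(238630 - 14313)) = √(4/29 - 111154/224317) = √(-2326198/6505193) = I*√15132366946214/6505193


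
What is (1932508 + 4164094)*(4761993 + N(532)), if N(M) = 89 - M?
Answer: 29029275253100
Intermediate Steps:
(1932508 + 4164094)*(4761993 + N(532)) = (1932508 + 4164094)*(4761993 + (89 - 1*532)) = 6096602*(4761993 + (89 - 532)) = 6096602*(4761993 - 443) = 6096602*4761550 = 29029275253100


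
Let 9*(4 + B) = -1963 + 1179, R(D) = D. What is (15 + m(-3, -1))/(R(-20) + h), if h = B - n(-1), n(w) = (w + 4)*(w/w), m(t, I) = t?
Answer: -108/1027 ≈ -0.10516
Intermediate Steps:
B = -820/9 (B = -4 + (-1963 + 1179)/9 = -4 + (⅑)*(-784) = -4 - 784/9 = -820/9 ≈ -91.111)
n(w) = 4 + w (n(w) = (4 + w)*1 = 4 + w)
h = -847/9 (h = -820/9 - (4 - 1) = -820/9 - 1*3 = -820/9 - 3 = -847/9 ≈ -94.111)
(15 + m(-3, -1))/(R(-20) + h) = (15 - 3)/(-20 - 847/9) = 12/(-1027/9) = -9/1027*12 = -108/1027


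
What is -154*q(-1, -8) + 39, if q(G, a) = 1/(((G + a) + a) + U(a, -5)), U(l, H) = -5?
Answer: 46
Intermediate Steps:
q(G, a) = 1/(-5 + G + 2*a) (q(G, a) = 1/(((G + a) + a) - 5) = 1/((G + 2*a) - 5) = 1/(-5 + G + 2*a))
-154*q(-1, -8) + 39 = -154/(-5 - 1 + 2*(-8)) + 39 = -154/(-5 - 1 - 16) + 39 = -154/(-22) + 39 = -154*(-1/22) + 39 = 7 + 39 = 46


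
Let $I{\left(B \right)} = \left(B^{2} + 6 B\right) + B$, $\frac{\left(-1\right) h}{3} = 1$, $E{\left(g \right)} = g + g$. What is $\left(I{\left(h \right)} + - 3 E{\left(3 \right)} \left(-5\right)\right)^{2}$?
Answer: $6084$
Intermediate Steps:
$E{\left(g \right)} = 2 g$
$h = -3$ ($h = \left(-3\right) 1 = -3$)
$I{\left(B \right)} = B^{2} + 7 B$
$\left(I{\left(h \right)} + - 3 E{\left(3 \right)} \left(-5\right)\right)^{2} = \left(- 3 \left(7 - 3\right) + - 3 \cdot 2 \cdot 3 \left(-5\right)\right)^{2} = \left(\left(-3\right) 4 + \left(-3\right) 6 \left(-5\right)\right)^{2} = \left(-12 - -90\right)^{2} = \left(-12 + 90\right)^{2} = 78^{2} = 6084$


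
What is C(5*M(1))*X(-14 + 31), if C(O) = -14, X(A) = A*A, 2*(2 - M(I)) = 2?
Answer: -4046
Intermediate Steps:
M(I) = 1 (M(I) = 2 - ½*2 = 2 - 1 = 1)
X(A) = A²
C(5*M(1))*X(-14 + 31) = -14*(-14 + 31)² = -14*17² = -14*289 = -4046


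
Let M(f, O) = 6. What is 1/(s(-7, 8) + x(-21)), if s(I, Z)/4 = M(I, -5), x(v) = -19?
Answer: ⅕ ≈ 0.20000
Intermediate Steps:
s(I, Z) = 24 (s(I, Z) = 4*6 = 24)
1/(s(-7, 8) + x(-21)) = 1/(24 - 19) = 1/5 = ⅕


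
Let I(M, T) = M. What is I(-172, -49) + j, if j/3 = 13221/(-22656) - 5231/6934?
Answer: -4608532823/26182784 ≈ -176.01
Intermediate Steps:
j = -105093975/26182784 (j = 3*(13221/(-22656) - 5231/6934) = 3*(13221*(-1/22656) - 5231*1/6934) = 3*(-4407/7552 - 5231/6934) = 3*(-35031325/26182784) = -105093975/26182784 ≈ -4.0139)
I(-172, -49) + j = -172 - 105093975/26182784 = -4608532823/26182784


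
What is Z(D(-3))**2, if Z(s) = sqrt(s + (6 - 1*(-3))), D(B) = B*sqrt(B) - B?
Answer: 12 - 3*I*sqrt(3) ≈ 12.0 - 5.1962*I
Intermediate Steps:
D(B) = B**(3/2) - B
Z(s) = sqrt(9 + s) (Z(s) = sqrt(s + (6 + 3)) = sqrt(s + 9) = sqrt(9 + s))
Z(D(-3))**2 = (sqrt(9 + ((-3)**(3/2) - 1*(-3))))**2 = (sqrt(9 + (-3*I*sqrt(3) + 3)))**2 = (sqrt(9 + (3 - 3*I*sqrt(3))))**2 = (sqrt(12 - 3*I*sqrt(3)))**2 = 12 - 3*I*sqrt(3)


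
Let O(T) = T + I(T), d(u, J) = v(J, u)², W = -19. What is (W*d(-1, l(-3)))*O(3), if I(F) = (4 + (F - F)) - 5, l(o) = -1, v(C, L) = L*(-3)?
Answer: -342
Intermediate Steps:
v(C, L) = -3*L
I(F) = -1 (I(F) = (4 + 0) - 5 = 4 - 5 = -1)
d(u, J) = 9*u² (d(u, J) = (-3*u)² = 9*u²)
O(T) = -1 + T (O(T) = T - 1 = -1 + T)
(W*d(-1, l(-3)))*O(3) = (-171*(-1)²)*(-1 + 3) = -171*2 = -342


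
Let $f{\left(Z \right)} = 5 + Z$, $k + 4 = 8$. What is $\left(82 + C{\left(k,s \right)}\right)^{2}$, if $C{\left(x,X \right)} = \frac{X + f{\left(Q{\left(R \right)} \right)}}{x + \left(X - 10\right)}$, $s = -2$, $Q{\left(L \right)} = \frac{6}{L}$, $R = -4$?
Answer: $\frac{1713481}{256} \approx 6693.3$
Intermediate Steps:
$k = 4$ ($k = -4 + 8 = 4$)
$C{\left(x,X \right)} = \frac{\frac{7}{2} + X}{-10 + X + x}$ ($C{\left(x,X \right)} = \frac{X + \left(5 + \frac{6}{-4}\right)}{x + \left(X - 10\right)} = \frac{X + \left(5 + 6 \left(- \frac{1}{4}\right)\right)}{x + \left(-10 + X\right)} = \frac{X + \left(5 - \frac{3}{2}\right)}{-10 + X + x} = \frac{X + \frac{7}{2}}{-10 + X + x} = \frac{\frac{7}{2} + X}{-10 + X + x}$)
$\left(82 + C{\left(k,s \right)}\right)^{2} = \left(82 + \frac{\frac{7}{2} - 2}{-10 - 2 + 4}\right)^{2} = \left(82 + \frac{1}{-8} \cdot \frac{3}{2}\right)^{2} = \left(82 - \frac{3}{16}\right)^{2} = \left(\frac{1309}{16}\right)^{2} = \frac{1713481}{256}$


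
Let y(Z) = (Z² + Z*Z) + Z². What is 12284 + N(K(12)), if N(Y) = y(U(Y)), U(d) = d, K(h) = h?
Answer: 12716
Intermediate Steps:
y(Z) = 3*Z² (y(Z) = (Z² + Z²) + Z² = 2*Z² + Z² = 3*Z²)
N(Y) = 3*Y²
12284 + N(K(12)) = 12284 + 3*12² = 12284 + 3*144 = 12284 + 432 = 12716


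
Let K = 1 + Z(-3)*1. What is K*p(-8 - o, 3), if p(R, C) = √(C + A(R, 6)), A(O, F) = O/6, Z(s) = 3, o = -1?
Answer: 2*√66/3 ≈ 5.4160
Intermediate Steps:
A(O, F) = O/6 (A(O, F) = O*(⅙) = O/6)
p(R, C) = √(C + R/6)
K = 4 (K = 1 + 3*1 = 1 + 3 = 4)
K*p(-8 - o, 3) = 4*(√(6*(-8 - 1*(-1)) + 36*3)/6) = 4*(√(6*(-8 + 1) + 108)/6) = 4*(√(6*(-7) + 108)/6) = 4*(√(-42 + 108)/6) = 4*(√66/6) = 2*√66/3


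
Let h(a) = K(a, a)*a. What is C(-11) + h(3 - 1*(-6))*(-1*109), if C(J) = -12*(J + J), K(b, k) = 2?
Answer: -1698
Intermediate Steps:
C(J) = -24*J
h(a) = 2*a
C(-11) + h(3 - 1*(-6))*(-1*109) = -24*(-11) + (2*(3 - 1*(-6)))*(-1*109) = 264 + (2*(3 + 6))*(-109) = 264 + (2*9)*(-109) = 264 + 18*(-109) = 264 - 1962 = -1698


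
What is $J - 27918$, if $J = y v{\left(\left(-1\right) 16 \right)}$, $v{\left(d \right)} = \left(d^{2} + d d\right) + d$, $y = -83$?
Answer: $-69086$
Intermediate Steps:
$v{\left(d \right)} = d + 2 d^{2}$ ($v{\left(d \right)} = \left(d^{2} + d^{2}\right) + d = 2 d^{2} + d = d + 2 d^{2}$)
$J = -41168$ ($J = - 83 \left(-1\right) 16 \left(1 + 2 \left(\left(-1\right) 16\right)\right) = - 83 \left(- 16 \left(1 + 2 \left(-16\right)\right)\right) = - 83 \left(- 16 \left(1 - 32\right)\right) = - 83 \left(\left(-16\right) \left(-31\right)\right) = \left(-83\right) 496 = -41168$)
$J - 27918 = -41168 - 27918 = -69086$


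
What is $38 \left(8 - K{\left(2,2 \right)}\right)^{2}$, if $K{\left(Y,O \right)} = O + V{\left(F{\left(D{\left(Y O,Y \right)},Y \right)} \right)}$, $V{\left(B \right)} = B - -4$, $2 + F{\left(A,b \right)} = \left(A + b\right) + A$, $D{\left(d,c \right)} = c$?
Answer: $152$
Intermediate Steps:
$F{\left(A,b \right)} = -2 + b + 2 A$ ($F{\left(A,b \right)} = -2 + \left(\left(A + b\right) + A\right) = -2 + \left(b + 2 A\right) = -2 + b + 2 A$)
$V{\left(B \right)} = 4 + B$ ($V{\left(B \right)} = B + 4 = 4 + B$)
$K{\left(Y,O \right)} = 2 + O + 3 Y$ ($K{\left(Y,O \right)} = O + \left(4 + \left(-2 + Y + 2 Y\right)\right) = O + \left(4 + \left(-2 + 3 Y\right)\right) = O + \left(2 + 3 Y\right) = 2 + O + 3 Y$)
$38 \left(8 - K{\left(2,2 \right)}\right)^{2} = 38 \left(8 - \left(2 + 2 + 3 \cdot 2\right)\right)^{2} = 38 \left(8 - \left(2 + 2 + 6\right)\right)^{2} = 38 \left(8 - 10\right)^{2} = 38 \left(-2\right)^{2} = 38 \cdot 4 = 152$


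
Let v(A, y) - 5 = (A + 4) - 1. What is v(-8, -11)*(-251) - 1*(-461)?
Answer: 461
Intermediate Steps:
v(A, y) = 8 + A (v(A, y) = 5 + ((A + 4) - 1) = 5 + ((4 + A) - 1) = 5 + (3 + A) = 8 + A)
v(-8, -11)*(-251) - 1*(-461) = (8 - 8)*(-251) - 1*(-461) = 0*(-251) + 461 = 0 + 461 = 461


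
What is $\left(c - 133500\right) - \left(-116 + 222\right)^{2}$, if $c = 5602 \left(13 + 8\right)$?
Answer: $-27094$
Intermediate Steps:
$c = 117642$ ($c = 5602 \cdot 21 = 117642$)
$\left(c - 133500\right) - \left(-116 + 222\right)^{2} = \left(117642 - 133500\right) - \left(-116 + 222\right)^{2} = \left(117642 - 133500\right) - 106^{2} = -15858 - 11236 = -27094$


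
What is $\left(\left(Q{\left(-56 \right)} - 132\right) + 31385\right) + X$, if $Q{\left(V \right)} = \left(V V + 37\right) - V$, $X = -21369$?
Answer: $13113$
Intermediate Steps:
$Q{\left(V \right)} = 37 + V^{2} - V$ ($Q{\left(V \right)} = \left(V^{2} + 37\right) - V = \left(37 + V^{2}\right) - V = 37 + V^{2} - V$)
$\left(\left(Q{\left(-56 \right)} - 132\right) + 31385\right) + X = \left(\left(\left(37 + \left(-56\right)^{2} - -56\right) - 132\right) + 31385\right) - 21369 = \left(\left(\left(37 + 3136 + 56\right) - 132\right) + 31385\right) - 21369 = \left(\left(3229 - 132\right) + 31385\right) - 21369 = \left(3097 + 31385\right) - 21369 = 34482 - 21369 = 13113$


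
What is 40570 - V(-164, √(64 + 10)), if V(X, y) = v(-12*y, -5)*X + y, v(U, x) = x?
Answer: 39750 - √74 ≈ 39741.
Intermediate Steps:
V(X, y) = y - 5*X (V(X, y) = -5*X + y = y - 5*X)
40570 - V(-164, √(64 + 10)) = 40570 - (√(64 + 10) - 5*(-164)) = 40570 - (√74 + 820) = 40570 - (820 + √74) = 40570 + (-820 - √74) = 39750 - √74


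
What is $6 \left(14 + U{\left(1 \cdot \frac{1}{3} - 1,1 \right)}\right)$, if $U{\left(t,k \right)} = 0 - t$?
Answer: $88$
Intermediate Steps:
$U{\left(t,k \right)} = - t$
$6 \left(14 + U{\left(1 \cdot \frac{1}{3} - 1,1 \right)}\right) = 6 \left(14 - \left(1 \cdot \frac{1}{3} - 1\right)\right) = 6 \left(14 - \left(\frac{1}{3} - 1\right)\right) = 6 \left(14 - - \frac{2}{3}\right) = 6 \left(14 + \frac{2}{3}\right) = 6 \cdot \frac{44}{3} = 88$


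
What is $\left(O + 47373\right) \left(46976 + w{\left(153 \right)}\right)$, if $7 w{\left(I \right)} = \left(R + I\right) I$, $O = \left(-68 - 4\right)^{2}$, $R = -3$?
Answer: $\frac{18488606574}{7} \approx 2.6412 \cdot 10^{9}$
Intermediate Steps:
$O = 5184$ ($O = \left(-72\right)^{2} = 5184$)
$w{\left(I \right)} = \frac{I \left(-3 + I\right)}{7}$ ($w{\left(I \right)} = \frac{\left(-3 + I\right) I}{7} = \frac{I \left(-3 + I\right)}{7}$)
$\left(O + 47373\right) \left(46976 + w{\left(153 \right)}\right) = \left(5184 + 47373\right) \left(46976 + \frac{1}{7} \cdot 153 \left(-3 + 153\right)\right) = 52557 \left(46976 + \frac{1}{7} \cdot 153 \cdot 150\right) = 52557 \left(46976 + \frac{22950}{7}\right) = 52557 \cdot \frac{351782}{7} = \frac{18488606574}{7}$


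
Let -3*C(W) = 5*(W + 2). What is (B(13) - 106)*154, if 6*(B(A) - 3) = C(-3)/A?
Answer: -1855469/117 ≈ -15859.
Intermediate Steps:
C(W) = -10/3 - 5*W/3 (C(W) = -5*(W + 2)/3 = -5*(2 + W)/3 = -(10 + 5*W)/3 = -10/3 - 5*W/3)
B(A) = 3 + 5/(18*A) (B(A) = 3 + ((-10/3 - 5/3*(-3))/A)/6 = 3 + ((-10/3 + 5)/A)/6 = 3 + (5/(3*A))/6 = 3 + 5/(18*A))
(B(13) - 106)*154 = ((3 + (5/18)/13) - 106)*154 = ((3 + (5/18)*(1/13)) - 106)*154 = ((3 + 5/234) - 106)*154 = (707/234 - 106)*154 = -24097/234*154 = -1855469/117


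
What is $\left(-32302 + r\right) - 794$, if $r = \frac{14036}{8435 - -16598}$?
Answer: $- \frac{828478132}{25033} \approx -33095.0$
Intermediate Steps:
$r = \frac{14036}{25033}$ ($r = \frac{14036}{8435 + 16598} = \frac{14036}{25033} \approx 0.5607$)
$\left(-32302 + r\right) - 794 = \left(-32302 + \frac{14036}{25033}\right) - 794 = - \frac{808601930}{25033} - 794 = - \frac{828478132}{25033}$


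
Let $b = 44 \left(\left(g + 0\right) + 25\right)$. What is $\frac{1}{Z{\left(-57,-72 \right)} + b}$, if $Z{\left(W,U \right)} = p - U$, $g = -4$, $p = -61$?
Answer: $\frac{1}{935} \approx 0.0010695$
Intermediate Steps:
$Z{\left(W,U \right)} = -61 - U$
$b = 924$ ($b = 44 \left(\left(-4 + 0\right) + 25\right) = 44 \left(-4 + 25\right) = 44 \cdot 21 = 924$)
$\frac{1}{Z{\left(-57,-72 \right)} + b} = \frac{1}{\left(-61 - -72\right) + 924} = \frac{1}{\left(-61 + 72\right) + 924} = \frac{1}{11 + 924} = \frac{1}{935}$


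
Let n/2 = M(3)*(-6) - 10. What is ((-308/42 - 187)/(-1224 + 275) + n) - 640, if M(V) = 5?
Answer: -2049257/2847 ≈ -719.79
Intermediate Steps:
n = -80 (n = 2*(5*(-6) - 10) = 2*(-30 - 10) = 2*(-40) = -80)
((-308/42 - 187)/(-1224 + 275) + n) - 640 = ((-308/42 - 187)/(-1224 + 275) - 80) - 640 = ((-308*1/42 - 187)/(-949) - 80) - 640 = ((-22/3 - 187)*(-1/949) - 80) - 640 = (-583/3*(-1/949) - 80) - 640 = (583/2847 - 80) - 640 = -227177/2847 - 640 = -2049257/2847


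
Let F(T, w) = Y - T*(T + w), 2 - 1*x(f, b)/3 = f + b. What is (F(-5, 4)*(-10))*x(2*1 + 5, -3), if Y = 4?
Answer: -60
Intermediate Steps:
x(f, b) = 6 - 3*b - 3*f (x(f, b) = 6 - 3*(f + b) = 6 - 3*(b + f) = 6 + (-3*b - 3*f) = 6 - 3*b - 3*f)
F(T, w) = 4 - T*(T + w)
(F(-5, 4)*(-10))*x(2*1 + 5, -3) = ((4 - 1*(-5)**2 - 1*(-5)*4)*(-10))*(6 - 3*(-3) - 3*(2*1 + 5)) = ((4 - 1*25 + 20)*(-10))*(6 + 9 - 3*(2 + 5)) = ((4 - 25 + 20)*(-10))*(6 + 9 - 3*7) = (-1*(-10))*(6 + 9 - 21) = 10*(-6) = -60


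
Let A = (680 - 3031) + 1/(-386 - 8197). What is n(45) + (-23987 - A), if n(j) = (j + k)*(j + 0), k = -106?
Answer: -209262122/8583 ≈ -24381.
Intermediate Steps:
n(j) = j*(-106 + j) (n(j) = (j - 106)*(j + 0) = (-106 + j)*j = j*(-106 + j))
A = -20178634/8583 (A = -2351 + 1/(-8583) = -2351 - 1/8583 = -20178634/8583 ≈ -2351.0)
n(45) + (-23987 - A) = 45*(-106 + 45) + (-23987 - 1*(-20178634/8583)) = 45*(-61) + (-23987 + 20178634/8583) = -2745 - 185701787/8583 = -209262122/8583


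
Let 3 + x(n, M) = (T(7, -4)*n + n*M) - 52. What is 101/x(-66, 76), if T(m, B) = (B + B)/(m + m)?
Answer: -707/35233 ≈ -0.020066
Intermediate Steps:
T(m, B) = B/m (T(m, B) = (2*B)/((2*m)) = (2*B)*(1/(2*m)) = B/m)
x(n, M) = -55 - 4*n/7 + M*n (x(n, M) = -3 + (((-4/7)*n + n*M) - 52) = -3 + (((-4*1/7)*n + M*n) - 52) = -3 + ((-4*n/7 + M*n) - 52) = -3 + (-52 - 4*n/7 + M*n) = -55 - 4*n/7 + M*n)
101/x(-66, 76) = 101/(-55 - 4/7*(-66) + 76*(-66)) = 101/(-55 + 264/7 - 5016) = 101/(-35233/7) = 101*(-7/35233) = -707/35233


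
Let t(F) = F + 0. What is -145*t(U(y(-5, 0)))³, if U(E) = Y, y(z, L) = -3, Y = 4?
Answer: -9280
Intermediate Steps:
U(E) = 4
t(F) = F
-145*t(U(y(-5, 0)))³ = -145*4³ = -145*64 = -9280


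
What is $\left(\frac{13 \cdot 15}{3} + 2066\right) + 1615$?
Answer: $3746$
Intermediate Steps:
$\left(\frac{13 \cdot 15}{3} + 2066\right) + 1615 = \left(195 \cdot \frac{1}{3} + 2066\right) + 1615 = \left(65 + 2066\right) + 1615 = 2131 + 1615 = 3746$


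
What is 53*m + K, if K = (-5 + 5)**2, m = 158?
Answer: 8374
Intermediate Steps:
K = 0 (K = 0**2 = 0)
53*m + K = 53*158 + 0 = 8374 + 0 = 8374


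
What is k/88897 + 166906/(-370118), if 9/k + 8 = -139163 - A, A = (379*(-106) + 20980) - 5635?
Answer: -282757145746051/627020652725222 ≈ -0.45095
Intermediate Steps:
A = -24829 (A = (-40174 + 20980) - 5635 = -19194 - 5635 = -24829)
k = -3/38114 (k = 9/(-8 + (-139163 - 1*(-24829))) = 9/(-8 + (-139163 + 24829)) = 9/(-8 - 114334) = 9/(-114342) = 9*(-1/114342) = -3/38114 ≈ -7.8711e-5)
k/88897 + 166906/(-370118) = -3/38114/88897 + 166906/(-370118) = -3/38114*1/88897 + 166906*(-1/370118) = -3/3388220258 - 83453/185059 = -282757145746051/627020652725222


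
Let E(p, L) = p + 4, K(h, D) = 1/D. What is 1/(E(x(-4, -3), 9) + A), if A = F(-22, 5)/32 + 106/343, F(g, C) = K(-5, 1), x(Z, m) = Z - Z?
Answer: 10976/47639 ≈ 0.23040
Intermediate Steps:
x(Z, m) = 0
E(p, L) = 4 + p
F(g, C) = 1 (F(g, C) = 1/1 = 1)
A = 3735/10976 (A = 1/32 + 106/343 = 3735/10976 ≈ 0.34029)
1/(E(x(-4, -3), 9) + A) = 1/((4 + 0) + 3735/10976) = 1/(4 + 3735/10976) = 1/(47639/10976) = 10976/47639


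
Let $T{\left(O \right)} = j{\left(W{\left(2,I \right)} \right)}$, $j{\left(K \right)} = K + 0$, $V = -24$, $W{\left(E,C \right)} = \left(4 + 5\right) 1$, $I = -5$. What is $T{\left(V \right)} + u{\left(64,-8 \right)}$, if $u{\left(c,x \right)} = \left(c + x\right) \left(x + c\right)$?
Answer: $3145$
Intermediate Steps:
$W{\left(E,C \right)} = 9$ ($W{\left(E,C \right)} = 9 \cdot 1 = 9$)
$u{\left(c,x \right)} = \left(c + x\right)^{2}$ ($u{\left(c,x \right)} = \left(c + x\right) \left(c + x\right) = \left(c + x\right)^{2}$)
$j{\left(K \right)} = K$
$T{\left(O \right)} = 9$
$T{\left(V \right)} + u{\left(64,-8 \right)} = 9 + \left(64 - 8\right)^{2} = 9 + 56^{2} = 9 + 3136 = 3145$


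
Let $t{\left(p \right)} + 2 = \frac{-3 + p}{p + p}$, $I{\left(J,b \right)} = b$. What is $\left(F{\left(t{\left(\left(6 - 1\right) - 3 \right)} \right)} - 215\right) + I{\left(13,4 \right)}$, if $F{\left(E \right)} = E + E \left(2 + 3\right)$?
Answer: $- \frac{449}{2} \approx -224.5$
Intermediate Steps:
$t{\left(p \right)} = -2 + \frac{-3 + p}{2 p}$ ($t{\left(p \right)} = -2 + \frac{-3 + p}{p + p} = -2 + \frac{-3 + p}{2 p}$)
$F{\left(E \right)} = 6 E$ ($F{\left(E \right)} = E + E 5 = E + 5 E = 6 E$)
$\left(F{\left(t{\left(\left(6 - 1\right) - 3 \right)} \right)} - 215\right) + I{\left(13,4 \right)} = \left(6 \frac{3 \left(-1 - \left(\left(6 - 1\right) - 3\right)\right)}{2 \left(\left(6 - 1\right) - 3\right)} - 215\right) + 4 = \left(6 \frac{3 \left(-1 - \left(5 - 3\right)\right)}{2 \left(5 - 3\right)} - 215\right) + 4 = \left(6 \frac{3 \left(-1 - 2\right)}{2 \cdot 2} - 215\right) + 4 = \left(6 \cdot \frac{3}{2} \cdot \frac{1}{2} \left(-1 - 2\right) - 215\right) + 4 = \left(6 \cdot \frac{3}{2} \cdot \frac{1}{2} \left(-3\right) - 215\right) + 4 = \left(6 \left(- \frac{9}{4}\right) - 215\right) + 4 = \left(- \frac{27}{2} - 215\right) + 4 = - \frac{457}{2} + 4 = - \frac{449}{2}$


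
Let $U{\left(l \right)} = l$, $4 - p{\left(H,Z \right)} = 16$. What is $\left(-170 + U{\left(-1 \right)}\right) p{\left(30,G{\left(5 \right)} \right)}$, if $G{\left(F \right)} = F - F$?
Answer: $2052$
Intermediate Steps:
$G{\left(F \right)} = 0$
$p{\left(H,Z \right)} = -12$ ($p{\left(H,Z \right)} = 4 - 16 = -12$)
$\left(-170 + U{\left(-1 \right)}\right) p{\left(30,G{\left(5 \right)} \right)} = \left(-170 - 1\right) \left(-12\right) = \left(-171\right) \left(-12\right) = 2052$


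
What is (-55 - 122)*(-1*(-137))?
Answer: -24249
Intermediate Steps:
(-55 - 122)*(-1*(-137)) = -177*137 = -24249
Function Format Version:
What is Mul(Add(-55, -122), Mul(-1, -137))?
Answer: -24249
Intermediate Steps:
Mul(Add(-55, -122), Mul(-1, -137)) = Mul(-177, 137) = -24249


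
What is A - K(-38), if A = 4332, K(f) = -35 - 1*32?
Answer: 4399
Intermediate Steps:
K(f) = -67 (K(f) = -35 - 32 = -67)
A - K(-38) = 4332 - 1*(-67) = 4332 + 67 = 4399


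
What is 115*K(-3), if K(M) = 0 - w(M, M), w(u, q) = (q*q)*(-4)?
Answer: 4140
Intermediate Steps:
w(u, q) = -4*q² (w(u, q) = q²*(-4) = -4*q²)
K(M) = 4*M² (K(M) = 0 - (-4)*M² = 0 + 4*M² = 4*M²)
115*K(-3) = 115*(4*(-3)²) = 115*(4*9) = 115*36 = 4140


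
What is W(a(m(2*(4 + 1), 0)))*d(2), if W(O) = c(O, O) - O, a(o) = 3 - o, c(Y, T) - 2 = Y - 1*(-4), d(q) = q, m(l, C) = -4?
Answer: 12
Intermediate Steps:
c(Y, T) = 6 + Y (c(Y, T) = 2 + (Y - 1*(-4)) = 2 + (Y + 4) = 2 + (4 + Y) = 6 + Y)
W(O) = 6 (W(O) = (6 + O) - O = 6)
W(a(m(2*(4 + 1), 0)))*d(2) = 6*2 = 12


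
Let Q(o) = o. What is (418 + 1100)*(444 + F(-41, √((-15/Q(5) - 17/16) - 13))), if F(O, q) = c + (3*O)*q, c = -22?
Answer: 640596 - 93357*I*√273/2 ≈ 6.406e+5 - 7.7126e+5*I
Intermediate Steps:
F(O, q) = -22 + 3*O*q (F(O, q) = -22 + (3*O)*q = -22 + 3*O*q)
(418 + 1100)*(444 + F(-41, √((-15/Q(5) - 17/16) - 13))) = (418 + 1100)*(444 + (-22 + 3*(-41)*√((-15/5 - 17/16) - 13))) = 1518*(444 + (-22 + 3*(-41)*√((-15*⅕ - 17*1/16) - 13))) = 1518*(444 + (-22 + 3*(-41)*√((-3 - 17/16) - 13))) = 1518*(444 + (-22 + 3*(-41)*√(-65/16 - 13))) = 1518*(444 + (-22 + 3*(-41)*√(-273/16))) = 1518*(444 + (-22 + 3*(-41)*(I*√273/4))) = 1518*(444 + (-22 - 123*I*√273/4)) = 1518*(422 - 123*I*√273/4) = 640596 - 93357*I*√273/2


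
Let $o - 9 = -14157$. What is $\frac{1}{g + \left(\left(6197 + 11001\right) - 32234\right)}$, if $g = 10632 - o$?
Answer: $\frac{1}{9744} \approx 0.00010263$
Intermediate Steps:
$o = -14148$ ($o = 9 - 14157 = -14148$)
$g = 24780$ ($g = 10632 - -14148 = 10632 + 14148 = 24780$)
$\frac{1}{g + \left(\left(6197 + 11001\right) - 32234\right)} = \frac{1}{24780 + \left(\left(6197 + 11001\right) - 32234\right)} = \frac{1}{24780 + \left(17198 - 32234\right)} = \frac{1}{24780 - 15036} = \frac{1}{9744}$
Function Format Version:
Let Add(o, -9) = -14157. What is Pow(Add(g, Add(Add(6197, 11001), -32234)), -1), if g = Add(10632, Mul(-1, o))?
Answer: Rational(1, 9744) ≈ 0.00010263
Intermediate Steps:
o = -14148 (o = Add(9, -14157) = -14148)
g = 24780 (g = Add(10632, Mul(-1, -14148)) = Add(10632, 14148) = 24780)
Pow(Add(g, Add(Add(6197, 11001), -32234)), -1) = Pow(Add(24780, Add(Add(6197, 11001), -32234)), -1) = Pow(Add(24780, Add(17198, -32234)), -1) = Pow(Add(24780, -15036), -1) = Pow(9744, -1) = Rational(1, 9744)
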